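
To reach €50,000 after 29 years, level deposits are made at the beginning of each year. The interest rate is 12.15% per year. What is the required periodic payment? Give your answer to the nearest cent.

€202.06

Level annuity due; solve FV = PMT × [((1+r)^n − 1)/r] × (1+r) for PMT.
Periodic rate r = 0.1215 per year.
With n = 29: PMT = 50,000 / ([((1+r)^n − 1)/r] × (1+r)) = €202.06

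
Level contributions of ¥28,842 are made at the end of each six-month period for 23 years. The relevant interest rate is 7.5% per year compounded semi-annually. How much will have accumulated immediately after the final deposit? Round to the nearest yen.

This is an ordinary annuity: 46 deposits of ¥28,842 at the end of each six-month period.
Periodic rate r = 0.075/2 per half-year; n is counted in half-years.
FV = PMT × [((1+r)^n − 1)/r] = 28,842 × [(1+r)^46 − 1] / r = ¥3,413,486

¥3,413,486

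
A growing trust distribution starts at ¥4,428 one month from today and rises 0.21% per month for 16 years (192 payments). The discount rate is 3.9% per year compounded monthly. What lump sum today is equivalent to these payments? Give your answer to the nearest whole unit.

¥761,040

Periodic rate r = 0.039/12 per month; n is counted in months.
Growing ordinary annuity: PV = PMT₁ × [1 − ((1+g)/(1+r))^n] / (r − g) = 4,428 × [1 − ((1+0.0021)/(1+r))^192] / (r − 0.0021) = ¥761,040.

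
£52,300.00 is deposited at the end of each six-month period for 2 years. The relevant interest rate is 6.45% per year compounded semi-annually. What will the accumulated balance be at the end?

This is an ordinary annuity: 4 deposits of £52,300.00 at the end of each six-month period.
Periodic rate r = 0.0645/2 per half-year; n is counted in half-years.
FV = PMT × [((1+r)^n − 1)/r] = 52,300 × [(1+r)^4 − 1] / r = £219,539.39

£219,539.39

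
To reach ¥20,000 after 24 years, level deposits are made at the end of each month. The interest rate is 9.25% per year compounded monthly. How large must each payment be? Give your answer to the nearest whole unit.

Level ordinary annuity; solve FV = PMT × [((1+r)^n − 1)/r] for PMT.
Periodic rate r = 0.0925/12 per month; n is counted in months.
With n = 288: PMT = 20,000 / ([((1+r)^n − 1)/r]) = ¥19

¥19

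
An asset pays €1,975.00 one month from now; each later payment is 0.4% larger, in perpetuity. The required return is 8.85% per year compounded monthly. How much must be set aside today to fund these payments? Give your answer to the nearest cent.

€585,185.19

Periodic rate r = 0.0885/12 per month.
Growing perpetuity (Gordon): PV = PMT₁ / (r − g) = 1,975 / (r − 0.004) = €585,185.19.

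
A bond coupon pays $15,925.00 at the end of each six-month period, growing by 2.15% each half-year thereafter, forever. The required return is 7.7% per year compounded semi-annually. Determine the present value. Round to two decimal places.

Periodic rate r = 0.077/2 per half-year.
Growing perpetuity (Gordon): PV = PMT₁ / (r − g) = 15,925 / (r − 0.0215) = $936,764.71.

$936,764.71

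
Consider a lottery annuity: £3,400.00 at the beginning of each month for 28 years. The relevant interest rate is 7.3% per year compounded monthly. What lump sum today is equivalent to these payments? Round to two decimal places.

This is an annuity due: 336 payments of £3,400.00 at the beginning of each month.
Periodic rate r = 0.073/12 per month; n is counted in months.
PV = PMT × [(1 − (1+r)^−n)/r] × (1+r) = 3,400 × [1 − (1+r)^−336] / r × (1+r) = £489,027.98

£489,027.98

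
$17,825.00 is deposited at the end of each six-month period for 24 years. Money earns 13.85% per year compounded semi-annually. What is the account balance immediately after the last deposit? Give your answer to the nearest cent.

$6,146,051.73

This is an ordinary annuity: 48 deposits of $17,825.00 at the end of each six-month period.
Periodic rate r = 0.1385/2 per half-year; n is counted in half-years.
FV = PMT × [((1+r)^n − 1)/r] = 17,825 × [(1+r)^48 − 1] / r = $6,146,051.73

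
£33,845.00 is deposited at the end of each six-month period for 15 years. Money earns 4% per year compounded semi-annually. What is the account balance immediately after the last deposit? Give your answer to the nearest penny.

This is an ordinary annuity: 30 deposits of £33,845.00 at the end of each six-month period.
Periodic rate r = 0.04/2 per half-year; n is counted in half-years.
FV = PMT × [((1+r)^n − 1)/r] = 33,845 × [(1+r)^30 − 1] / r = £1,373,026.64

£1,373,026.64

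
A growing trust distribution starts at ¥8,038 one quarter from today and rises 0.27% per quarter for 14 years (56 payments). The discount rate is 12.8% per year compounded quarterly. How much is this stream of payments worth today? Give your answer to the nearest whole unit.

Periodic rate r = 0.128/4 per quarter; n is counted in quarters.
Growing ordinary annuity: PV = PMT₁ × [1 − ((1+g)/(1+r))^n] / (r − g) = 8,038 × [1 − ((1+0.0027)/(1+r))^56] / (r − 0.0027) = ¥219,659.

¥219,659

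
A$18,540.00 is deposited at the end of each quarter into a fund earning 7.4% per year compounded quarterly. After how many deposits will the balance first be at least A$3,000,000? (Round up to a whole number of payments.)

76 payments

Periodic rate r = 0.074/4 per quarter; n is counted in quarters.
Ordinary annuity FV: 3,000,000 = 18,540 × [((1+r)^n − 1)/r].
(1+r)^n = 1 + 3,000,000 × r / 18,540, so n = ln(1 + 3,000,000·r/18,540) / ln(1+r) = 75.54.
Round up to a whole number of payments: n = 76.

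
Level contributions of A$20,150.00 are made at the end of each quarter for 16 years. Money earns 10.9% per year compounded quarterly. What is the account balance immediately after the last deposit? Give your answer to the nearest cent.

This is an ordinary annuity: 64 deposits of A$20,150.00 at the end of each quarter.
Periodic rate r = 0.109/4 per quarter; n is counted in quarters.
FV = PMT × [((1+r)^n − 1)/r] = 20,150 × [(1+r)^64 − 1] / r = A$3,392,758.13

A$3,392,758.13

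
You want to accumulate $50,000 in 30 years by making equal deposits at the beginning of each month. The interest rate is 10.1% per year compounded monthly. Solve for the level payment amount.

$21.47

Level annuity due; solve FV = PMT × [((1+r)^n − 1)/r] × (1+r) for PMT.
Periodic rate r = 0.101/12 per month; n is counted in months.
With n = 360: PMT = 50,000 / ([((1+r)^n − 1)/r] × (1+r)) = $21.47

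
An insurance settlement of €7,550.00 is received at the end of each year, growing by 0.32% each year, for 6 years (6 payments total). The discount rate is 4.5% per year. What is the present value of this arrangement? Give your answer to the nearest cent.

€39,238.72

Periodic rate r = 0.045 per year.
Growing ordinary annuity: PV = PMT₁ × [1 − ((1+g)/(1+r))^n] / (r − g) = 7,550 × [1 − ((1+0.0032)/(1+r))^6] / (r − 0.0032) = €39,238.72.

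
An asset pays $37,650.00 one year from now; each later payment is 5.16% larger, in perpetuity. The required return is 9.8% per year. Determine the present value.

$811,422.41

Periodic rate r = 0.098 per year.
Growing perpetuity (Gordon): PV = PMT₁ / (r − g) = 37,650 / (r − 0.0516) = $811,422.41.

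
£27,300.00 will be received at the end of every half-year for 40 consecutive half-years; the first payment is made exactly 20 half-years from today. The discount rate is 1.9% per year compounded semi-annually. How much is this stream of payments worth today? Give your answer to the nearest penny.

Ordinary annuity of 40 payments, first payment at period 20.
Periodic rate r = 0.019/2 per half-year; n is counted in half-years.
The ordinary-annuity PV formula values the stream one period before the first payment (period 19); discount that back 19 periods:
PV₀ = 27,300 × [1 − (1+r)^−40] / r × (1+r)^−19 = £756,147.58

£756,147.58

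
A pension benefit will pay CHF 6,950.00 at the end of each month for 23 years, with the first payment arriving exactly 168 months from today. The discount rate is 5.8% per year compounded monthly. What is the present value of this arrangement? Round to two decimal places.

CHF 472,882.59

Ordinary annuity of 276 payments, first payment at period 168.
Periodic rate r = 0.058/12 per month; n is counted in months.
The ordinary-annuity PV formula values the stream one period before the first payment (period 167); discount that back 167 periods:
PV₀ = 6,950 × [1 − (1+r)^−276] / r × (1+r)^−167 = CHF 472,882.59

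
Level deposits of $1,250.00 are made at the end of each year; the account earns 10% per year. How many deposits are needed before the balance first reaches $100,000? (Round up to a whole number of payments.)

24 payments

Periodic rate r = 0.1 per year.
Ordinary annuity FV: 100,000 = 1,250 × [((1+r)^n − 1)/r].
(1+r)^n = 1 + 100,000 × r / 1,250, so n = ln(1 + 100,000·r/1,250) / ln(1+r) = 23.05.
Round up to a whole number of payments: n = 24.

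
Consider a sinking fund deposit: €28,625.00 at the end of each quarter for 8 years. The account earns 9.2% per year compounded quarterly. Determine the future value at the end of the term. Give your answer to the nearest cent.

This is an ordinary annuity: 32 deposits of €28,625.00 at the end of each quarter.
Periodic rate r = 0.092/4 per quarter; n is counted in quarters.
FV = PMT × [((1+r)^n − 1)/r] = 28,625 × [(1+r)^32 − 1] / r = €1,331,981.01

€1,331,981.01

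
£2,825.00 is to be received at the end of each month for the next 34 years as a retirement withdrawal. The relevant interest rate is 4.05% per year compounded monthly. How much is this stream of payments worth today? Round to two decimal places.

This is an ordinary annuity: 408 payments of £2,825.00 at the end of each month.
Periodic rate r = 0.0405/12 per month; n is counted in months.
PV = PMT × [(1 − (1+r)^−n)/r] = 2,825 × [1 − (1+r)^−408] / r = £625,333.52

£625,333.52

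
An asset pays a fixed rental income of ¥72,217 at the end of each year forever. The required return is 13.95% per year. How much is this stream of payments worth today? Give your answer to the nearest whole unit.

¥517,685

Periodic rate r = 0.1395 per year.
Level perpetuity: PV = PMT / r = 72,217 / (0.1395) = ¥517,685.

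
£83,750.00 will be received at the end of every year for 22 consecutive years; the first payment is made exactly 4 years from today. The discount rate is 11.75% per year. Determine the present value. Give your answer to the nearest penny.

£466,409.05

Ordinary annuity of 22 payments, first payment at period 4.
Periodic rate r = 0.1175 per year.
The ordinary-annuity PV formula values the stream one period before the first payment (period 3); discount that back 3 periods:
PV₀ = 83,750 × [1 − (1+r)^−22] / r × (1+r)^−3 = £466,409.05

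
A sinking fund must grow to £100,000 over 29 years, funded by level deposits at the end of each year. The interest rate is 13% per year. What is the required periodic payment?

£386.72

Level ordinary annuity; solve FV = PMT × [((1+r)^n − 1)/r] for PMT.
Periodic rate r = 0.13 per year.
With n = 29: PMT = 100,000 / ([((1+r)^n − 1)/r]) = £386.72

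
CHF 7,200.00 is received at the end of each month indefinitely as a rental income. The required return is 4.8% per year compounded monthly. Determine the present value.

CHF 1,800,000.00

Periodic rate r = 0.048/12 per month.
Level perpetuity: PV = PMT / r = 7,200 / (0.048/12) = CHF 1,800,000.00.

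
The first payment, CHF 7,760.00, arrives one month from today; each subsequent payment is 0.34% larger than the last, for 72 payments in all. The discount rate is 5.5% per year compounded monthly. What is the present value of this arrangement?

Periodic rate r = 0.055/12 per month; n is counted in months.
Growing ordinary annuity: PV = PMT₁ × [1 − ((1+g)/(1+r))^n] / (r − g) = 7,760 × [1 − ((1+0.0034)/(1+r))^72] / (r − 0.0034) = CHF 533,540.11.

CHF 533,540.11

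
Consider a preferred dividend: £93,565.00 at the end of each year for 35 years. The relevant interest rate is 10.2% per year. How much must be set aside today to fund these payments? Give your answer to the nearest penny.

£886,673.18

This is an ordinary annuity: 35 payments of £93,565.00 at the end of each year.
Periodic rate r = 0.102 per year.
PV = PMT × [(1 − (1+r)^−n)/r] = 93,565 × [1 − (1+r)^−35] / r = £886,673.18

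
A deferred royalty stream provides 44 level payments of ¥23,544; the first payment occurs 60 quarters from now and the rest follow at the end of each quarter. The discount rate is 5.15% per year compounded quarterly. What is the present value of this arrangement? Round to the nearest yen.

Ordinary annuity of 44 payments, first payment at period 60.
Periodic rate r = 0.0515/4 per quarter; n is counted in quarters.
The ordinary-annuity PV formula values the stream one period before the first payment (period 59); discount that back 59 periods:
PV₀ = 23,544 × [1 − (1+r)^−44] / r × (1+r)^−59 = ¥370,038

¥370,038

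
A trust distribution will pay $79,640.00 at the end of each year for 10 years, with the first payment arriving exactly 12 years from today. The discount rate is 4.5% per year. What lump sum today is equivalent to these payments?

Ordinary annuity of 10 payments, first payment at period 12.
Periodic rate r = 0.045 per year.
The ordinary-annuity PV formula values the stream one period before the first payment (period 11); discount that back 11 periods:
PV₀ = 79,640 × [1 − (1+r)^−10] / r × (1+r)^−11 = $388,309.27

$388,309.27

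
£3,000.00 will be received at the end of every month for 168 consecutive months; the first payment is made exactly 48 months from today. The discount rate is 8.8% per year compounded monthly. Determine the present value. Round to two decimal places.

£205,156.15

Ordinary annuity of 168 payments, first payment at period 48.
Periodic rate r = 0.088/12 per month; n is counted in months.
The ordinary-annuity PV formula values the stream one period before the first payment (period 47); discount that back 47 periods:
PV₀ = 3,000 × [1 − (1+r)^−168] / r × (1+r)^−47 = £205,156.15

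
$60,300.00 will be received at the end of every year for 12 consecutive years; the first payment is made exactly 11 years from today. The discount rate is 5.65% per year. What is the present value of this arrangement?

Ordinary annuity of 12 payments, first payment at period 11.
Periodic rate r = 0.0565 per year.
The ordinary-annuity PV formula values the stream one period before the first payment (period 10); discount that back 10 periods:
PV₀ = 60,300 × [1 − (1+r)^−12] / r × (1+r)^−10 = $297,467.97

$297,467.97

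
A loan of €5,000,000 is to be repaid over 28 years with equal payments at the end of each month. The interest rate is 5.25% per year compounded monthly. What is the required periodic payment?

€28,433.61

Level ordinary annuity; solve PV = PMT × [(1 − (1+r)^−n)/r] for PMT.
Periodic rate r = 0.0525/12 per month; n is counted in months.
With n = 336: PMT = 5,000,000 / ([(1 − (1+r)^−n)/r]) = €28,433.61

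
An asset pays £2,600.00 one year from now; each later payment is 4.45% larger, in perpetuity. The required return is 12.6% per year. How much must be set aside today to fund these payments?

Periodic rate r = 0.126 per year.
Growing perpetuity (Gordon): PV = PMT₁ / (r − g) = 2,600 / (r − 0.0445) = £31,901.84.

£31,901.84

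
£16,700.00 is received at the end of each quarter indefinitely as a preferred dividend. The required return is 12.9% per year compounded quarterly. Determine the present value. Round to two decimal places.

£517,829.46

Periodic rate r = 0.129/4 per quarter.
Level perpetuity: PV = PMT / r = 16,700 / (0.129/4) = £517,829.46.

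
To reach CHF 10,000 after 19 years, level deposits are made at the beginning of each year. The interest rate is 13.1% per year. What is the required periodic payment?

CHF 123.61

Level annuity due; solve FV = PMT × [((1+r)^n − 1)/r] × (1+r) for PMT.
Periodic rate r = 0.131 per year.
With n = 19: PMT = 10,000 / ([((1+r)^n − 1)/r] × (1+r)) = CHF 123.61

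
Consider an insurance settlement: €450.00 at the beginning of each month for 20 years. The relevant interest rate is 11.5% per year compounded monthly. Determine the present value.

This is an annuity due: 240 payments of €450.00 at the beginning of each month.
Periodic rate r = 0.115/12 per month; n is counted in months.
PV = PMT × [(1 − (1+r)^−n)/r] × (1+r) = 450 × [1 − (1+r)^−240] / r × (1+r) = €42,601.26

€42,601.26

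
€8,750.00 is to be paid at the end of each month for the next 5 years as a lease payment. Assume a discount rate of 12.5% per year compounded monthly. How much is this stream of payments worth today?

This is an ordinary annuity: 60 payments of €8,750.00 at the end of each month.
Periodic rate r = 0.125/12 per month; n is counted in months.
PV = PMT × [(1 − (1+r)^−n)/r] = 8,750 × [1 − (1+r)^−60] / r = €388,924.53

€388,924.53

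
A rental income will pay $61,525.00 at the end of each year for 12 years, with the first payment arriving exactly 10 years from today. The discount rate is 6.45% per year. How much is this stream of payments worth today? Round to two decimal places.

$286,772.51

Ordinary annuity of 12 payments, first payment at period 10.
Periodic rate r = 0.0645 per year.
The ordinary-annuity PV formula values the stream one period before the first payment (period 9); discount that back 9 periods:
PV₀ = 61,525 × [1 − (1+r)^−12] / r × (1+r)^−9 = $286,772.51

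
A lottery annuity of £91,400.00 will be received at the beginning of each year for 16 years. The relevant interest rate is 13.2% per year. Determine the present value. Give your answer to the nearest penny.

This is an annuity due: 16 payments of £91,400.00 at the beginning of each year.
Periodic rate r = 0.132 per year.
PV = PMT × [(1 − (1+r)^−n)/r] × (1+r) = 91,400 × [1 − (1+r)^−16] / r × (1+r) = £676,010.07

£676,010.07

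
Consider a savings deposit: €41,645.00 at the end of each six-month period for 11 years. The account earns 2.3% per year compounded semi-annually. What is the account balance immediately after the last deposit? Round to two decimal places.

€1,035,784.70

This is an ordinary annuity: 22 deposits of €41,645.00 at the end of each six-month period.
Periodic rate r = 0.023/2 per half-year; n is counted in half-years.
FV = PMT × [((1+r)^n − 1)/r] = 41,645 × [(1+r)^22 − 1] / r = €1,035,784.70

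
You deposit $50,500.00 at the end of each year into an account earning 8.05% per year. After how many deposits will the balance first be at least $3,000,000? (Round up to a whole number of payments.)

23 payments

Periodic rate r = 0.0805 per year.
Ordinary annuity FV: 3,000,000 = 50,500 × [((1+r)^n − 1)/r].
(1+r)^n = 1 + 3,000,000 × r / 50,500, so n = ln(1 + 3,000,000·r/50,500) / ln(1+r) = 22.66.
Round up to a whole number of payments: n = 23.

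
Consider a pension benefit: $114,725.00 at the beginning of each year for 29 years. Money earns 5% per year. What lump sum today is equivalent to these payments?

This is an annuity due: 29 payments of $114,725.00 at the beginning of each year.
Periodic rate r = 0.05 per year.
PV = PMT × [(1 − (1+r)^−n)/r] × (1+r) = 114,725 × [1 − (1+r)^−29] / r × (1+r) = $1,823,912.65

$1,823,912.65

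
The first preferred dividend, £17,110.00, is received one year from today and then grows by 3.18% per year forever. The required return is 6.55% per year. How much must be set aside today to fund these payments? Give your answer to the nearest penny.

Periodic rate r = 0.0655 per year.
Growing perpetuity (Gordon): PV = PMT₁ / (r − g) = 17,110 / (r − 0.0318) = £507,715.13.

£507,715.13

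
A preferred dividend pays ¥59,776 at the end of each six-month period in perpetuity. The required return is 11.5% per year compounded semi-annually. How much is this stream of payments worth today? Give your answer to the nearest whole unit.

Periodic rate r = 0.115/2 per half-year.
Level perpetuity: PV = PMT / r = 59,776 / (0.115/2) = ¥1,039,583.

¥1,039,583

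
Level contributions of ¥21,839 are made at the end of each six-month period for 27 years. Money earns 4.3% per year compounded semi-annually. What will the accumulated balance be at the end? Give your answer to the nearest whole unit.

This is an ordinary annuity: 54 deposits of ¥21,839 at the end of each six-month period.
Periodic rate r = 0.043/2 per half-year; n is counted in half-years.
FV = PMT × [((1+r)^n − 1)/r] = 21,839 × [(1+r)^54 − 1] / r = ¥2,188,039

¥2,188,039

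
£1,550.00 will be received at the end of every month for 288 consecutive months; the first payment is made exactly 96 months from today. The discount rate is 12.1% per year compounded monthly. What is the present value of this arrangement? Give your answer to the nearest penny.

Ordinary annuity of 288 payments, first payment at period 96.
Periodic rate r = 0.121/12 per month; n is counted in months.
The ordinary-annuity PV formula values the stream one period before the first payment (period 95); discount that back 95 periods:
PV₀ = 1,550 × [1 − (1+r)^−288] / r × (1+r)^−95 = £55,968.81

£55,968.81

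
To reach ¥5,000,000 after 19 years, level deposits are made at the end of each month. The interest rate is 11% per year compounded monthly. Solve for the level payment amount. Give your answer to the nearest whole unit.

Level ordinary annuity; solve FV = PMT × [((1+r)^n − 1)/r] for PMT.
Periodic rate r = 0.11/12 per month; n is counted in months.
With n = 228: PMT = 5,000,000 / ([((1+r)^n − 1)/r]) = ¥6,540

¥6,540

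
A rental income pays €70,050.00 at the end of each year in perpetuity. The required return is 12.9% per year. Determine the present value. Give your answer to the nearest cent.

Periodic rate r = 0.129 per year.
Level perpetuity: PV = PMT / r = 70,050 / (0.129) = €543,023.26.

€543,023.26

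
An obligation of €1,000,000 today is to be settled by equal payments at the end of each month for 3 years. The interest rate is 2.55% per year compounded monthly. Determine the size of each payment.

Level ordinary annuity; solve PV = PMT × [(1 − (1+r)^−n)/r] for PMT.
Periodic rate r = 0.0255/12 per month; n is counted in months.
With n = 36: PMT = 1,000,000 / ([(1 − (1+r)^−n)/r]) = €28,883.31

€28,883.31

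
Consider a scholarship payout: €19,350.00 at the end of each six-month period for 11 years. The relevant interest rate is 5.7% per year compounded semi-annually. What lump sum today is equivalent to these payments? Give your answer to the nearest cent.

€313,064.90

This is an ordinary annuity: 22 payments of €19,350.00 at the end of each six-month period.
Periodic rate r = 0.057/2 per half-year; n is counted in half-years.
PV = PMT × [(1 − (1+r)^−n)/r] = 19,350 × [1 − (1+r)^−22] / r = €313,064.90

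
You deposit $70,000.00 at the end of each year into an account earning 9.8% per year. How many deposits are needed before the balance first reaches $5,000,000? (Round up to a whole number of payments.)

Periodic rate r = 0.098 per year.
Ordinary annuity FV: 5,000,000 = 70,000 × [((1+r)^n − 1)/r].
(1+r)^n = 1 + 5,000,000 × r / 70,000, so n = ln(1 + 5,000,000·r/70,000) / ln(1+r) = 22.24.
Round up to a whole number of payments: n = 23.

23 payments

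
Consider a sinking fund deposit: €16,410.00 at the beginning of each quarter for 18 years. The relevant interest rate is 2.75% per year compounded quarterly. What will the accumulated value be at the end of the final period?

This is an annuity due: 72 deposits of €16,410.00 at the beginning of each quarter.
Periodic rate r = 0.0275/4 per quarter; n is counted in quarters.
FV = PMT × [((1+r)^n − 1)/r] × (1+r) = 16,410 × [(1+r)^72 − 1] / r × (1+r) = €1,532,649.24

€1,532,649.24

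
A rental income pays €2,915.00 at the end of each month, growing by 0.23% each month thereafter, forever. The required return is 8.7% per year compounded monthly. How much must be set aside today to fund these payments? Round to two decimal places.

Periodic rate r = 0.087/12 per month.
Growing perpetuity (Gordon): PV = PMT₁ / (r − g) = 2,915 / (r − 0.0023) = €588,888.89.

€588,888.89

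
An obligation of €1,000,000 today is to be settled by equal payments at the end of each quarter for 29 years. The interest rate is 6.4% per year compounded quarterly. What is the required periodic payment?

€19,016.15

Level ordinary annuity; solve PV = PMT × [(1 − (1+r)^−n)/r] for PMT.
Periodic rate r = 0.064/4 per quarter; n is counted in quarters.
With n = 116: PMT = 1,000,000 / ([(1 − (1+r)^−n)/r]) = €19,016.15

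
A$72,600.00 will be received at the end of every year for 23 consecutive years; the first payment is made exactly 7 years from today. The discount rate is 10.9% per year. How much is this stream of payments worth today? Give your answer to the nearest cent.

A$324,880.28

Ordinary annuity of 23 payments, first payment at period 7.
Periodic rate r = 0.109 per year.
The ordinary-annuity PV formula values the stream one period before the first payment (period 6); discount that back 6 periods:
PV₀ = 72,600 × [1 − (1+r)^−23] / r × (1+r)^−6 = A$324,880.28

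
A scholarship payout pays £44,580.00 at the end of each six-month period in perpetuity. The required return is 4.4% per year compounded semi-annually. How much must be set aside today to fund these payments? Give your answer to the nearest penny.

Periodic rate r = 0.044/2 per half-year.
Level perpetuity: PV = PMT / r = 44,580 / (0.044/2) = £2,026,363.64.

£2,026,363.64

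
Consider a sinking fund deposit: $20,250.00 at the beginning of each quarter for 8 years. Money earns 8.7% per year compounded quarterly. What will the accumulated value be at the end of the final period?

This is an annuity due: 32 deposits of $20,250.00 at the beginning of each quarter.
Periodic rate r = 0.087/4 per quarter; n is counted in quarters.
FV = PMT × [((1+r)^n − 1)/r] × (1+r) = 20,250 × [(1+r)^32 − 1] / r × (1+r) = $942,537.25

$942,537.25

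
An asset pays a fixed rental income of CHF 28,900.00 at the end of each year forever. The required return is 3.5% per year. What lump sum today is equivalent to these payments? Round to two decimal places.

CHF 825,714.29

Periodic rate r = 0.035 per year.
Level perpetuity: PV = PMT / r = 28,900 / (0.035) = CHF 825,714.29.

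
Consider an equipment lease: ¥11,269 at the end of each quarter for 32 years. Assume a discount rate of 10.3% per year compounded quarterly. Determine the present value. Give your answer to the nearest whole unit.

This is an ordinary annuity: 128 payments of ¥11,269 at the end of each quarter.
Periodic rate r = 0.103/4 per quarter; n is counted in quarters.
PV = PMT × [(1 − (1+r)^−n)/r] = 11,269 × [1 − (1+r)^−128] / r = ¥420,735

¥420,735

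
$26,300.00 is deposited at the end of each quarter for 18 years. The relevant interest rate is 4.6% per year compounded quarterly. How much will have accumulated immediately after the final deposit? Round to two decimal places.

This is an ordinary annuity: 72 deposits of $26,300.00 at the end of each quarter.
Periodic rate r = 0.046/4 per quarter; n is counted in quarters.
FV = PMT × [((1+r)^n − 1)/r] = 26,300 × [(1+r)^72 − 1] / r = $2,922,612.30

$2,922,612.30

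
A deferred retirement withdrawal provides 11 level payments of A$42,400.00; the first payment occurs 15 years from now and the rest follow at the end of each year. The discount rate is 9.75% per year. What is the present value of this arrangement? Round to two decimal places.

Ordinary annuity of 11 payments, first payment at period 15.
Periodic rate r = 0.0975 per year.
The ordinary-annuity PV formula values the stream one period before the first payment (period 14); discount that back 14 periods:
PV₀ = 42,400 × [1 − (1+r)^−11] / r × (1+r)^−14 = A$75,735.66

A$75,735.66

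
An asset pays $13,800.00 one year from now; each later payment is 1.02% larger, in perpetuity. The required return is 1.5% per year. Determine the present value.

$2,875,000.00

Periodic rate r = 0.015 per year.
Growing perpetuity (Gordon): PV = PMT₁ / (r − g) = 13,800 / (r − 0.0102) = $2,875,000.00.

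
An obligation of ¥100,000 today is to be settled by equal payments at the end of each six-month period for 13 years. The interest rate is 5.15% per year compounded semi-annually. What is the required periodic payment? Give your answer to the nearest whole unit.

Level ordinary annuity; solve PV = PMT × [(1 − (1+r)^−n)/r] for PMT.
Periodic rate r = 0.0515/2 per half-year; n is counted in half-years.
With n = 26: PMT = 100,000 / ([(1 − (1+r)^−n)/r]) = ¥5,324

¥5,324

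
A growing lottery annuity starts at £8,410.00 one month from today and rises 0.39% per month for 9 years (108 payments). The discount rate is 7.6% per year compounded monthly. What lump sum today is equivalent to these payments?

£795,177.40

Periodic rate r = 0.076/12 per month; n is counted in months.
Growing ordinary annuity: PV = PMT₁ × [1 − ((1+g)/(1+r))^n] / (r − g) = 8,410 × [1 − ((1+0.0039)/(1+r))^108] / (r − 0.0039) = £795,177.40.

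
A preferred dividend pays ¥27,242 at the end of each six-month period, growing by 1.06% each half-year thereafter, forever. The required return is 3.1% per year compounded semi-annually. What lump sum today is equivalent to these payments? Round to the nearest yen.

Periodic rate r = 0.031/2 per half-year.
Growing perpetuity (Gordon): PV = PMT₁ / (r − g) = 27,242 / (r − 0.0106) = ¥5,559,592.

¥5,559,592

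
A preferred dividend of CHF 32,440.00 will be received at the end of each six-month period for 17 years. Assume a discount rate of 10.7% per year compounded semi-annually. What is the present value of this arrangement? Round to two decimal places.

CHF 503,280.29

This is an ordinary annuity: 34 payments of CHF 32,440.00 at the end of each six-month period.
Periodic rate r = 0.107/2 per half-year; n is counted in half-years.
PV = PMT × [(1 − (1+r)^−n)/r] = 32,440 × [1 − (1+r)^−34] / r = CHF 503,280.29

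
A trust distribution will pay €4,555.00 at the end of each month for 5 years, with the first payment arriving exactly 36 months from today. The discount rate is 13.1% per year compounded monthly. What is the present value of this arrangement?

€136,594.81

Ordinary annuity of 60 payments, first payment at period 36.
Periodic rate r = 0.131/12 per month; n is counted in months.
The ordinary-annuity PV formula values the stream one period before the first payment (period 35); discount that back 35 periods:
PV₀ = 4,555 × [1 − (1+r)^−60] / r × (1+r)^−35 = €136,594.81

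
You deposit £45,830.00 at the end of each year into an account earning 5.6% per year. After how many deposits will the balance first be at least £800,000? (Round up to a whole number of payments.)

13 payments

Periodic rate r = 0.056 per year.
Ordinary annuity FV: 800,000 = 45,830 × [((1+r)^n − 1)/r].
(1+r)^n = 1 + 800,000 × r / 45,830, so n = ln(1 + 800,000·r/45,830) / ln(1+r) = 12.51.
Round up to a whole number of payments: n = 13.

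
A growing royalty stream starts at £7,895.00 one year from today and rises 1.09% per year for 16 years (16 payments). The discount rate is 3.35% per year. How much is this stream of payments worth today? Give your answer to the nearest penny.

£104,087.34

Periodic rate r = 0.0335 per year.
Growing ordinary annuity: PV = PMT₁ × [1 − ((1+g)/(1+r))^n] / (r − g) = 7,895 × [1 − ((1+0.0109)/(1+r))^16] / (r − 0.0109) = £104,087.34.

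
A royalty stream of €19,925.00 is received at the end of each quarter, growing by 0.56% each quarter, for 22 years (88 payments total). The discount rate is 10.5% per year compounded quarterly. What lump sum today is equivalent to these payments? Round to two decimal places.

Periodic rate r = 0.105/4 per quarter; n is counted in quarters.
Growing ordinary annuity: PV = PMT₁ × [1 − ((1+g)/(1+r))^n] / (r − g) = 19,925 × [1 − ((1+0.0056)/(1+r))^88] / (r − 0.0056) = €803,595.41.

€803,595.41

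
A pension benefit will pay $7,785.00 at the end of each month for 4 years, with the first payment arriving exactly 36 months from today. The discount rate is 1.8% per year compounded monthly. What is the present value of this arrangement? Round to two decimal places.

$341,870.59

Ordinary annuity of 48 payments, first payment at period 36.
Periodic rate r = 0.018/12 per month; n is counted in months.
The ordinary-annuity PV formula values the stream one period before the first payment (period 35); discount that back 35 periods:
PV₀ = 7,785 × [1 − (1+r)^−48] / r × (1+r)^−35 = $341,870.59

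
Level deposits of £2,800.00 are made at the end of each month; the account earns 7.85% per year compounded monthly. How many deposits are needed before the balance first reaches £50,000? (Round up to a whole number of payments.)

Periodic rate r = 0.0785/12 per month; n is counted in months.
Ordinary annuity FV: 50,000 = 2,800 × [((1+r)^n − 1)/r].
(1+r)^n = 1 + 50,000 × r / 2,800, so n = ln(1 + 50,000·r/2,800) / ln(1+r) = 16.94.
Round up to a whole number of payments: n = 17.

17 payments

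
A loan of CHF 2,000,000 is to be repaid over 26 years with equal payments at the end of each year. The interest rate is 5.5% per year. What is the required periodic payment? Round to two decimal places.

CHF 146,386.14

Level ordinary annuity; solve PV = PMT × [(1 − (1+r)^−n)/r] for PMT.
Periodic rate r = 0.055 per year.
With n = 26: PMT = 2,000,000 / ([(1 − (1+r)^−n)/r]) = CHF 146,386.14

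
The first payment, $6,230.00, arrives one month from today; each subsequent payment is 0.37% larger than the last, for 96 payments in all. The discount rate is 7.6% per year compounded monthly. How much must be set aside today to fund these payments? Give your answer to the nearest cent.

$526,150.22

Periodic rate r = 0.076/12 per month; n is counted in months.
Growing ordinary annuity: PV = PMT₁ × [1 − ((1+g)/(1+r))^n] / (r − g) = 6,230 × [1 − ((1+0.0037)/(1+r))^96] / (r − 0.0037) = $526,150.22.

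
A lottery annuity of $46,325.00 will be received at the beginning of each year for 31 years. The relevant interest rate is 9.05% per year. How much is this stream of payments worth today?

This is an annuity due: 31 payments of $46,325.00 at the beginning of each year.
Periodic rate r = 0.0905 per year.
PV = PMT × [(1 − (1+r)^−n)/r] × (1+r) = 46,325 × [1 − (1+r)^−31] / r × (1+r) = $520,149.77

$520,149.77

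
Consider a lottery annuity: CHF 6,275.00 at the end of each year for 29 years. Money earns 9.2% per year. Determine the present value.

This is an ordinary annuity: 29 payments of CHF 6,275.00 at the end of each year.
Periodic rate r = 0.092 per year.
PV = PMT × [(1 − (1+r)^−n)/r] = 6,275 × [1 − (1+r)^−29] / r = CHF 62,893.16

CHF 62,893.16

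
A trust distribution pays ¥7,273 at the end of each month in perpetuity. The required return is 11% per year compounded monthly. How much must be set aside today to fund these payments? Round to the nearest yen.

Periodic rate r = 0.11/12 per month.
Level perpetuity: PV = PMT / r = 7,273 / (0.11/12) = ¥793,418.

¥793,418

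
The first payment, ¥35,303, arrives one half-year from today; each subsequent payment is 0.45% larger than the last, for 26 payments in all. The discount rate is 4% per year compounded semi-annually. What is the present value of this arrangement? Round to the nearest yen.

¥748,027

Periodic rate r = 0.04/2 per half-year; n is counted in half-years.
Growing ordinary annuity: PV = PMT₁ × [1 − ((1+g)/(1+r))^n] / (r − g) = 35,303 × [1 − ((1+0.0045)/(1+r))^26] / (r − 0.0045) = ¥748,027.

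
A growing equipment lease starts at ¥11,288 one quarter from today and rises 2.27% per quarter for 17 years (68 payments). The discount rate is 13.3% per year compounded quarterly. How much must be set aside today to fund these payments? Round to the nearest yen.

¥537,504

Periodic rate r = 0.133/4 per quarter; n is counted in quarters.
Growing ordinary annuity: PV = PMT₁ × [1 − ((1+g)/(1+r))^n] / (r − g) = 11,288 × [1 − ((1+0.0227)/(1+r))^68] / (r − 0.0227) = ¥537,504.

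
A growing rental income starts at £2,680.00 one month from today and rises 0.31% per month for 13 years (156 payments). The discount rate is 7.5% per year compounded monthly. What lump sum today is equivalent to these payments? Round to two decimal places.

£329,112.89

Periodic rate r = 0.075/12 per month; n is counted in months.
Growing ordinary annuity: PV = PMT₁ × [1 − ((1+g)/(1+r))^n] / (r − g) = 2,680 × [1 − ((1+0.0031)/(1+r))^156] / (r − 0.0031) = £329,112.89.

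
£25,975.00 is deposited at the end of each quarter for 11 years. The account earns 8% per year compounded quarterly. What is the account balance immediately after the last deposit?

This is an ordinary annuity: 44 deposits of £25,975.00 at the end of each quarter.
Periodic rate r = 0.08/4 per quarter; n is counted in quarters.
FV = PMT × [((1+r)^n − 1)/r] = 25,975 × [(1+r)^44 − 1] / r = £1,805,331.52

£1,805,331.52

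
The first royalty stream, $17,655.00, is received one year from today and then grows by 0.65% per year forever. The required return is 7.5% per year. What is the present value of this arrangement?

Periodic rate r = 0.075 per year.
Growing perpetuity (Gordon): PV = PMT₁ / (r − g) = 17,655 / (r − 0.0065) = $257,737.23.

$257,737.23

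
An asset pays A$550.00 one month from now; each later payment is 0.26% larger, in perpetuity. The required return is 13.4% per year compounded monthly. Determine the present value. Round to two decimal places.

A$64,202.33

Periodic rate r = 0.134/12 per month.
Growing perpetuity (Gordon): PV = PMT₁ / (r − g) = 550 / (r − 0.0026) = A$64,202.33.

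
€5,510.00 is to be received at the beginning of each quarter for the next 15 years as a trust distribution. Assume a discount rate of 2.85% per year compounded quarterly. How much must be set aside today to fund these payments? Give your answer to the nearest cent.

€270,160.00

This is an annuity due: 60 payments of €5,510.00 at the beginning of each quarter.
Periodic rate r = 0.0285/4 per quarter; n is counted in quarters.
PV = PMT × [(1 − (1+r)^−n)/r] × (1+r) = 5,510 × [1 − (1+r)^−60] / r × (1+r) = €270,160.00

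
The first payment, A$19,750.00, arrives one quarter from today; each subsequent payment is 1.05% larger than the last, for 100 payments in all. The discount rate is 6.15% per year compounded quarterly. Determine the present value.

A$1,547,608.85

Periodic rate r = 0.0615/4 per quarter; n is counted in quarters.
Growing ordinary annuity: PV = PMT₁ × [1 − ((1+g)/(1+r))^n] / (r − g) = 19,750 × [1 − ((1+0.0105)/(1+r))^100] / (r − 0.0105) = A$1,547,608.85.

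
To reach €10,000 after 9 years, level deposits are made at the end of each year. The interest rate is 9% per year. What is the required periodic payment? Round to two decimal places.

Level ordinary annuity; solve FV = PMT × [((1+r)^n − 1)/r] for PMT.
Periodic rate r = 0.09 per year.
With n = 9: PMT = 10,000 / ([((1+r)^n − 1)/r]) = €767.99

€767.99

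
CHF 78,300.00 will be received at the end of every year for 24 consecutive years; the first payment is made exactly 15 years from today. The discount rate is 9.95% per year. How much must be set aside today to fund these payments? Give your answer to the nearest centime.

Ordinary annuity of 24 payments, first payment at period 15.
Periodic rate r = 0.0995 per year.
The ordinary-annuity PV formula values the stream one period before the first payment (period 14); discount that back 14 periods:
PV₀ = 78,300 × [1 − (1+r)^−24] / r × (1+r)^−14 = CHF 187,142.48

CHF 187,142.48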